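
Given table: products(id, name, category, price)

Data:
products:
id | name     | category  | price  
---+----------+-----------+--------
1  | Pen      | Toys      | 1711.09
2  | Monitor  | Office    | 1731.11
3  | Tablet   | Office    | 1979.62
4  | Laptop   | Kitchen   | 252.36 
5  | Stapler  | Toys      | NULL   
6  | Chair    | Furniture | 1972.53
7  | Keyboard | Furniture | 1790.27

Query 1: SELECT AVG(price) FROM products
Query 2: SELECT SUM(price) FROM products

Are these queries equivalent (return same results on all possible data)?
No, not equivalent

Query 1 returns: [(1572.83,)]
Query 2 returns: [(9436.98,)]

Reason: AVG vs SUM give different aggregate values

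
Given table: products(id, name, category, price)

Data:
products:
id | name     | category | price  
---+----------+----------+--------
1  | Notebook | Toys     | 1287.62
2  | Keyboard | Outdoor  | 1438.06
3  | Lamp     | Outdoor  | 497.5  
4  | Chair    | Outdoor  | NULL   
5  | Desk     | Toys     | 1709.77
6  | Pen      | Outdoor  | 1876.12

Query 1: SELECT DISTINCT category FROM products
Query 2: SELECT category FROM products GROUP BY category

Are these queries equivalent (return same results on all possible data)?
Yes, equivalent

Both queries return: [('Outdoor',), ('Toys',)]

Reason: Both get unique categorys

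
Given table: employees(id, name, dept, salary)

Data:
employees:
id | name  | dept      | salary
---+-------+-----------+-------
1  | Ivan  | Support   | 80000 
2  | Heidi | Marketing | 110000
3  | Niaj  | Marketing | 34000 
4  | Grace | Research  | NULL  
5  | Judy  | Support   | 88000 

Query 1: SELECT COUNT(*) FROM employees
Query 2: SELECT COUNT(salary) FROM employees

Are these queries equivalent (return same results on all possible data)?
No, not equivalent

Query 1 returns: [(5,)]
Query 2 returns: [(4,)]

Reason: COUNT(*) includes NULLs, COUNT(column) excludes them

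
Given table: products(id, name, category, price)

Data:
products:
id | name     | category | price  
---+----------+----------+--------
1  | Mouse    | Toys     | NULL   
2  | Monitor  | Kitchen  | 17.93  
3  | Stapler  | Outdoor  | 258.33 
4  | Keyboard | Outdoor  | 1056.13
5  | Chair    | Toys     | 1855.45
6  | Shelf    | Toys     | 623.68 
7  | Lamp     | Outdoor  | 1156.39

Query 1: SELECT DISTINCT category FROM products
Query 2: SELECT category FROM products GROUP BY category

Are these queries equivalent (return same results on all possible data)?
Yes, equivalent

Both queries return: [('Kitchen',), ('Outdoor',), ('Toys',)]

Reason: Both get unique categorys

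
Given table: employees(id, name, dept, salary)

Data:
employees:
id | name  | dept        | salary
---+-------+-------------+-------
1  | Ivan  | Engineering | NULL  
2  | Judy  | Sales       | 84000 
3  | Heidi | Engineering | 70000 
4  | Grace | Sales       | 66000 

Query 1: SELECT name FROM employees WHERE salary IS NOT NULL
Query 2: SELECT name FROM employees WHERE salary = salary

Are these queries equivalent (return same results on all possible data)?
Yes, equivalent

Both queries return: [('Grace',), ('Heidi',), ('Judy',)]

Reason: IS NOT NULL vs self-equality (both exclude NULLs)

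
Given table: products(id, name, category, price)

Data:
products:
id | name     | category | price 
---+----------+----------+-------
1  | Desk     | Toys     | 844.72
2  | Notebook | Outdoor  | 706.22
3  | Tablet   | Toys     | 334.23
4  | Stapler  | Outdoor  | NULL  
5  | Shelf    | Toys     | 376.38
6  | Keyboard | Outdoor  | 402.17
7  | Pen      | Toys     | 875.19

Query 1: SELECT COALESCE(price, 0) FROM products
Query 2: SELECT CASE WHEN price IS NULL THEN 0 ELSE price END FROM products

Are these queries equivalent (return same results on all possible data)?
Yes, equivalent

Both queries return: [(0,), (334.23,), (376.38,), (402.17,), (706.22,), (844.72,), (875.19,)]

Reason: COALESCE vs CASE for NULL handling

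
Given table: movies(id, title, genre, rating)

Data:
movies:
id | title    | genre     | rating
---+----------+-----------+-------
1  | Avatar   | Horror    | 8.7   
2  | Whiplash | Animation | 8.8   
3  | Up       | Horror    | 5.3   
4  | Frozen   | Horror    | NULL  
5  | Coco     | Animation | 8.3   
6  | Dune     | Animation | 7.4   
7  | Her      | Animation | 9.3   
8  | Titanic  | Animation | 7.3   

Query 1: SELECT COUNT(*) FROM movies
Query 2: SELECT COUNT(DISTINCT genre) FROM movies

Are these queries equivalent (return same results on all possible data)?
No, not equivalent

Query 1 returns: [(8,)]
Query 2 returns: [(2,)]

Reason: COUNT(*) counts rows, COUNT(DISTINCT genre) counts unique genres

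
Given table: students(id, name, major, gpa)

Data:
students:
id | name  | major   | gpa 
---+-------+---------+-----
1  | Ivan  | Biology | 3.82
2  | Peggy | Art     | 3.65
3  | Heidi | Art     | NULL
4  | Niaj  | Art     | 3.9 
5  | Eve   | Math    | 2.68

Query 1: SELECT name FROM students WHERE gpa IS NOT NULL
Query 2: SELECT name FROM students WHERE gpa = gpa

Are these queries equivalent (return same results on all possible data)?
Yes, equivalent

Both queries return: [('Eve',), ('Ivan',), ('Niaj',), ('Peggy',)]

Reason: IS NOT NULL vs self-equality (both exclude NULLs)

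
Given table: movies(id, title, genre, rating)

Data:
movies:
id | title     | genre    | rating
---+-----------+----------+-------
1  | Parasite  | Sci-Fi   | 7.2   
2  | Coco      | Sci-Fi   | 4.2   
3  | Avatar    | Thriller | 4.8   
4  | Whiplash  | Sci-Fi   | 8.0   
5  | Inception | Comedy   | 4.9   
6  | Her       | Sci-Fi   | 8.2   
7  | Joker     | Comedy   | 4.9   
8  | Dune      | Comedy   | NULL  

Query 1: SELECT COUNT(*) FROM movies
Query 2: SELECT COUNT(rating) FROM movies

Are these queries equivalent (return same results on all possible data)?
No, not equivalent

Query 1 returns: [(8,)]
Query 2 returns: [(7,)]

Reason: COUNT(*) includes NULLs, COUNT(column) excludes them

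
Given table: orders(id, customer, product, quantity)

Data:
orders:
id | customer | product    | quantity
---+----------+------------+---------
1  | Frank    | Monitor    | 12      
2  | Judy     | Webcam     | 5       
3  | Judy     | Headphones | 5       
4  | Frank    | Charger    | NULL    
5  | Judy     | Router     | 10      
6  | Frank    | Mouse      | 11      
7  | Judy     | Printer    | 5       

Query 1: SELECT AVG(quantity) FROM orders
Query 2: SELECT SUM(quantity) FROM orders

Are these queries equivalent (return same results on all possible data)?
No, not equivalent

Query 1 returns: [(8.0,)]
Query 2 returns: [(48,)]

Reason: AVG vs SUM give different aggregate values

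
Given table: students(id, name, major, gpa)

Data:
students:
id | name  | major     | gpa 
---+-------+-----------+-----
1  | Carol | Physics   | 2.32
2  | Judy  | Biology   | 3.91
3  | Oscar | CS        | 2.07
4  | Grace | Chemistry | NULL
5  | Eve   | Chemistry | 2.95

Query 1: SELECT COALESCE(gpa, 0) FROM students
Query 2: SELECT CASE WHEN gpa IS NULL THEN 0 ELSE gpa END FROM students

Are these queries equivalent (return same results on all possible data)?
Yes, equivalent

Both queries return: [(0,), (2.07,), (2.32,), (2.95,), (3.91,)]

Reason: COALESCE vs CASE for NULL handling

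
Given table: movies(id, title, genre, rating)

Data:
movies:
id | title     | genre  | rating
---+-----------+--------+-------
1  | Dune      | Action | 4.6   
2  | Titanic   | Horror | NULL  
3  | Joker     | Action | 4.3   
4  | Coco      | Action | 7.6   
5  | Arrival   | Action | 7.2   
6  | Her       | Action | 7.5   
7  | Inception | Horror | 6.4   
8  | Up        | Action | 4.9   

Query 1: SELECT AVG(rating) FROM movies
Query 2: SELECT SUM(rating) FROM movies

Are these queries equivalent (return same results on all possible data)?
No, not equivalent

Query 1 returns: [(6.071428571428571,)]
Query 2 returns: [(42.5,)]

Reason: AVG vs SUM give different aggregate values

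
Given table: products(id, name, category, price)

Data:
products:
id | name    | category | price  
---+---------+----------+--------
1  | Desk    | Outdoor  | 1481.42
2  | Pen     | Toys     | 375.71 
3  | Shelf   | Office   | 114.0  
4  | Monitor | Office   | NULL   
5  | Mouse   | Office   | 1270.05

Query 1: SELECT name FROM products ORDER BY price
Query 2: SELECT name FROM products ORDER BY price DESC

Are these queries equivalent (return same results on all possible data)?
No, not equivalent

Query 1 returns: [('Monitor',), ('Shelf',), ('Pen',), ('Mouse',), ('Desk',)]
Query 2 returns: [('Desk',), ('Mouse',), ('Pen',), ('Shelf',), ('Monitor',)]

Reason: ASC vs DESC gives opposite ordering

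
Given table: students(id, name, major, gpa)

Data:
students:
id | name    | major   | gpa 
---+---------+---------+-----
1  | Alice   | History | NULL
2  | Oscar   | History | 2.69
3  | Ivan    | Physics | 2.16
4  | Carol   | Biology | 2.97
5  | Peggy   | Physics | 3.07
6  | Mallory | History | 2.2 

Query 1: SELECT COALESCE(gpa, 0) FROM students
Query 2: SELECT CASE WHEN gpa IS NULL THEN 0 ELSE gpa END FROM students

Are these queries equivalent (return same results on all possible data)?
Yes, equivalent

Both queries return: [(0,), (2.16,), (2.2,), (2.69,), (2.97,), (3.07,)]

Reason: COALESCE vs CASE for NULL handling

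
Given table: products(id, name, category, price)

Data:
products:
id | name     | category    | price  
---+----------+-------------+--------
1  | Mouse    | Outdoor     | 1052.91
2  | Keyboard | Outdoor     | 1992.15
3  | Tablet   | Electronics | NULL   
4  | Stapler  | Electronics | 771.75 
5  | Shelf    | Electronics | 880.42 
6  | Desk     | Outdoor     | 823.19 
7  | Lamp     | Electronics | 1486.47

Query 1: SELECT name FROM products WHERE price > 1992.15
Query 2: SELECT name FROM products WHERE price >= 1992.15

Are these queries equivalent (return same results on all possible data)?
No, not equivalent

Query 1 returns: []
Query 2 returns: [('Keyboard',)]

Reason: > vs >= gives different results when price = 1992.15 exists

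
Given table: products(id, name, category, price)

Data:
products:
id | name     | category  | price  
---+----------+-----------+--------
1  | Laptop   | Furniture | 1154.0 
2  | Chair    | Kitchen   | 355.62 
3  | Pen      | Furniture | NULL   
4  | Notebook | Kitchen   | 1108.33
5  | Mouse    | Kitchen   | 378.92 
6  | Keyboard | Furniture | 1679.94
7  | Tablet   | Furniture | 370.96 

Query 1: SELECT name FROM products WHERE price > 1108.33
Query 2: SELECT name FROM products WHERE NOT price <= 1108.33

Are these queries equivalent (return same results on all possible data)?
Yes, equivalent

Both queries return: [('Keyboard',), ('Laptop',)]

Reason: Both filter price > 1108.33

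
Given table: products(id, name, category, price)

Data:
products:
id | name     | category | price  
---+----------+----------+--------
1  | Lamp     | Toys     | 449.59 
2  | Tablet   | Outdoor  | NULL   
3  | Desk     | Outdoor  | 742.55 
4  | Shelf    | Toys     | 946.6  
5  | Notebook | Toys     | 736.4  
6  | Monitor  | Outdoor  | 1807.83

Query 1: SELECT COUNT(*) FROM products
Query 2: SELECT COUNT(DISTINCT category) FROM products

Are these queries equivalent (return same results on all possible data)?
No, not equivalent

Query 1 returns: [(6,)]
Query 2 returns: [(2,)]

Reason: COUNT(*) counts rows, COUNT(DISTINCT category) counts unique categorys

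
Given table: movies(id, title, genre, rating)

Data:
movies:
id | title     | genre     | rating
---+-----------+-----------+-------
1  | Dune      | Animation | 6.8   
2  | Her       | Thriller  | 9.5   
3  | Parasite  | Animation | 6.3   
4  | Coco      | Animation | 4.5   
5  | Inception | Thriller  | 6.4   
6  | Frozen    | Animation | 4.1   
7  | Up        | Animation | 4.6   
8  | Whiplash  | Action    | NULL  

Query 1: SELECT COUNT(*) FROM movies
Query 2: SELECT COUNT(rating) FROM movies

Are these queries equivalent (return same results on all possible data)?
No, not equivalent

Query 1 returns: [(8,)]
Query 2 returns: [(7,)]

Reason: COUNT(*) includes NULLs, COUNT(column) excludes them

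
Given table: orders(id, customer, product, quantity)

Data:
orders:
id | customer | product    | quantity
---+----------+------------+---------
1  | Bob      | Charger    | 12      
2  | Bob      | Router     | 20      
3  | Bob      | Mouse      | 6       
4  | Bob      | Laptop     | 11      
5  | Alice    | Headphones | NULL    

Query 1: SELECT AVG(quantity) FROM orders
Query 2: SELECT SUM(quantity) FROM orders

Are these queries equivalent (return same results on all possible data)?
No, not equivalent

Query 1 returns: [(12.25,)]
Query 2 returns: [(49,)]

Reason: AVG vs SUM give different aggregate values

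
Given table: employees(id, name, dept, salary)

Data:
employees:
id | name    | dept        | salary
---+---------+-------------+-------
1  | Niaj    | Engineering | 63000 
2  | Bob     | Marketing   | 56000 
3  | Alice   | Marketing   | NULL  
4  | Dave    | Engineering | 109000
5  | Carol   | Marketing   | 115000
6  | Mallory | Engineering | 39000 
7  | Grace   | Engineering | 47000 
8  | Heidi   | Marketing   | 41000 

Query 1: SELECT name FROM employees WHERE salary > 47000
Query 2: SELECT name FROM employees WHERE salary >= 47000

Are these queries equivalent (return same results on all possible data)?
No, not equivalent

Query 1 returns: [('Niaj',), ('Bob',), ('Dave',), ('Carol',)]
Query 2 returns: [('Niaj',), ('Bob',), ('Dave',), ('Carol',), ('Grace',)]

Reason: > vs >= gives different results when salary = 47000 exists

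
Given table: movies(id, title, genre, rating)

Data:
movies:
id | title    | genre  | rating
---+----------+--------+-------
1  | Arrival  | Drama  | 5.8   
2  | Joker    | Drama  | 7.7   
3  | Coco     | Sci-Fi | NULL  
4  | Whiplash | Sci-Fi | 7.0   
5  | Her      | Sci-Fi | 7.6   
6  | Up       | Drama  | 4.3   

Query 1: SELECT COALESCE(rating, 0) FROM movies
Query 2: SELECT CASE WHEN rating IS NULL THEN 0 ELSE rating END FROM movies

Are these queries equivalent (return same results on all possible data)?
Yes, equivalent

Both queries return: [(0,), (4.3,), (5.8,), (7.0,), (7.6,), (7.7,)]

Reason: COALESCE vs CASE for NULL handling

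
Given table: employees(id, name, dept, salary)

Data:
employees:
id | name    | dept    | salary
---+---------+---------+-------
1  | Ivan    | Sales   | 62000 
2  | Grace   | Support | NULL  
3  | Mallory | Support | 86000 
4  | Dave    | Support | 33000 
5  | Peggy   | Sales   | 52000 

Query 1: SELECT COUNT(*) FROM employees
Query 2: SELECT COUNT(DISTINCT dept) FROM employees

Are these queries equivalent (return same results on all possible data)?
No, not equivalent

Query 1 returns: [(5,)]
Query 2 returns: [(2,)]

Reason: COUNT(*) counts rows, COUNT(DISTINCT dept) counts unique depts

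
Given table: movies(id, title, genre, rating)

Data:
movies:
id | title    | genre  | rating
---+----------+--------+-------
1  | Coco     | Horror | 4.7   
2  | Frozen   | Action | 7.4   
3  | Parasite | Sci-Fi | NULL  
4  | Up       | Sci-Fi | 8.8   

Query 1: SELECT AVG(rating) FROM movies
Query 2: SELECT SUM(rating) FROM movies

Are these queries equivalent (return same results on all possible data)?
No, not equivalent

Query 1 returns: [(6.966666666666668,)]
Query 2 returns: [(20.900000000000002,)]

Reason: AVG vs SUM give different aggregate values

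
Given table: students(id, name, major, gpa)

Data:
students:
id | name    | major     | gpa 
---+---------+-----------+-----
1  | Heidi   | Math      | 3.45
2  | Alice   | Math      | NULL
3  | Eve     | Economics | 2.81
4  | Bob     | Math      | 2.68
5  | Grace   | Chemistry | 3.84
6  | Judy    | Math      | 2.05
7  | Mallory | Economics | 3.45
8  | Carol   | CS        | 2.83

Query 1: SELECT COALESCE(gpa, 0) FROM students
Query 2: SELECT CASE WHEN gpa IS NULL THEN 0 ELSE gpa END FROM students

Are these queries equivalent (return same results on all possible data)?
Yes, equivalent

Both queries return: [(0,), (2.05,), (2.68,), (2.81,), (2.83,), (3.45,), (3.45,), (3.84,)]

Reason: COALESCE vs CASE for NULL handling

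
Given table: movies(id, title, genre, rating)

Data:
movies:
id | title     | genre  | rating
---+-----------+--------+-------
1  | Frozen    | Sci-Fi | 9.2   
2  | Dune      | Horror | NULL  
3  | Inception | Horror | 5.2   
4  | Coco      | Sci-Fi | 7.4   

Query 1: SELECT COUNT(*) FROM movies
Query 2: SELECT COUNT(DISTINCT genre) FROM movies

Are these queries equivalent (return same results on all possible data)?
No, not equivalent

Query 1 returns: [(4,)]
Query 2 returns: [(2,)]

Reason: COUNT(*) counts rows, COUNT(DISTINCT genre) counts unique genres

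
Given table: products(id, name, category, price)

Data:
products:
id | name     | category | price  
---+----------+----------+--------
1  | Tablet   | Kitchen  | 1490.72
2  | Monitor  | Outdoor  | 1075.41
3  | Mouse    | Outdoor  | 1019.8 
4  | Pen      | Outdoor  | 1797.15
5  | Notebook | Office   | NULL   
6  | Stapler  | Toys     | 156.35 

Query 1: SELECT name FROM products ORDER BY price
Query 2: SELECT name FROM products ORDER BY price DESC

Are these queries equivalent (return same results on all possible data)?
No, not equivalent

Query 1 returns: [('Notebook',), ('Stapler',), ('Mouse',), ('Monitor',), ('Tablet',), ('Pen',)]
Query 2 returns: [('Pen',), ('Tablet',), ('Monitor',), ('Mouse',), ('Stapler',), ('Notebook',)]

Reason: ASC vs DESC gives opposite ordering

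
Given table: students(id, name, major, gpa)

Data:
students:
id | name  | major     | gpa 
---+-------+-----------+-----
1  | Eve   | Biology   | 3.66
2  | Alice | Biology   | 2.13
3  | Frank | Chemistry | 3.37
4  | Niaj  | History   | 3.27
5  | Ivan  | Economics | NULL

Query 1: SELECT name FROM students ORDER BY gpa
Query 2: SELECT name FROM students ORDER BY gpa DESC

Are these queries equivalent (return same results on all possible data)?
No, not equivalent

Query 1 returns: [('Ivan',), ('Alice',), ('Niaj',), ('Frank',), ('Eve',)]
Query 2 returns: [('Eve',), ('Frank',), ('Niaj',), ('Alice',), ('Ivan',)]

Reason: ASC vs DESC gives opposite ordering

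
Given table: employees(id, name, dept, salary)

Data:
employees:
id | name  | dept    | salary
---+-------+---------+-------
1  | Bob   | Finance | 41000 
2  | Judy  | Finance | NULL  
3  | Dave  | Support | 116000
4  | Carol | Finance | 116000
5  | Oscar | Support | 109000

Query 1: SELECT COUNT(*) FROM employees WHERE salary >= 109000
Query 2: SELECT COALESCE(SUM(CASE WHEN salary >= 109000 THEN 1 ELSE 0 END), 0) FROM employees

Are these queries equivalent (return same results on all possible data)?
Yes, equivalent

Both queries return: [(3,)]

Reason: COUNT with WHERE vs conditional SUM (COALESCE handles empty-table NULL)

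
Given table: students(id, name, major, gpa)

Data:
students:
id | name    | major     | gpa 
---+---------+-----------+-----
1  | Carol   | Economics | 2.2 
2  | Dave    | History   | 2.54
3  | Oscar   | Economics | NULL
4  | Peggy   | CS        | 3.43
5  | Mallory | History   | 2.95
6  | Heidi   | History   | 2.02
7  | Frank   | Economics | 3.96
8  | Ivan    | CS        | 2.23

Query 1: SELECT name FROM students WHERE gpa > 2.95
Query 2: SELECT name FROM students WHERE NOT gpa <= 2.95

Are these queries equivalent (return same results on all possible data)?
Yes, equivalent

Both queries return: [('Frank',), ('Peggy',)]

Reason: Both filter gpa > 2.95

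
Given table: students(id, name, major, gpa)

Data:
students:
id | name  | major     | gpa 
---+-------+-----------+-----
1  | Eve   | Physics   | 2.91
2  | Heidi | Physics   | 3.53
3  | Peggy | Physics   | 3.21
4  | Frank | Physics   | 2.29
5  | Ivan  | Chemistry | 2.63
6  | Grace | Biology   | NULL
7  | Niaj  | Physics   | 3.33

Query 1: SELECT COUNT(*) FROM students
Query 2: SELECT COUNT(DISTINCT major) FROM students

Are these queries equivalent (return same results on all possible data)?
No, not equivalent

Query 1 returns: [(7,)]
Query 2 returns: [(3,)]

Reason: COUNT(*) counts rows, COUNT(DISTINCT major) counts unique majors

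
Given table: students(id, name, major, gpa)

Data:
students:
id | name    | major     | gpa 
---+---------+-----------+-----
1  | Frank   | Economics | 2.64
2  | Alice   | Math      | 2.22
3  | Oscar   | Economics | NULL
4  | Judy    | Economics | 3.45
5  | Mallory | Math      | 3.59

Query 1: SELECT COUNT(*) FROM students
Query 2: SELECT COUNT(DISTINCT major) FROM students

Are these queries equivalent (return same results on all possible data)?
No, not equivalent

Query 1 returns: [(5,)]
Query 2 returns: [(2,)]

Reason: COUNT(*) counts rows, COUNT(DISTINCT major) counts unique majors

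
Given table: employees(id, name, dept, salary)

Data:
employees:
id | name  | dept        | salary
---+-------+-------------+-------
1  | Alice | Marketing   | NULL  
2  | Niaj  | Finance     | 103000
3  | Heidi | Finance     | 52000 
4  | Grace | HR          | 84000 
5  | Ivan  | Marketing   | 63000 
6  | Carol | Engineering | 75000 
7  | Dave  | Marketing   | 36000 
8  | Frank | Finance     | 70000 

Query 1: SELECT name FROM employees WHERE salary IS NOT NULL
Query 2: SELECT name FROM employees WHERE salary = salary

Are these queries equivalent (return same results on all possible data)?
Yes, equivalent

Both queries return: [('Carol',), ('Dave',), ('Frank',), ('Grace',), ('Heidi',), ('Ivan',), ('Niaj',)]

Reason: IS NOT NULL vs self-equality (both exclude NULLs)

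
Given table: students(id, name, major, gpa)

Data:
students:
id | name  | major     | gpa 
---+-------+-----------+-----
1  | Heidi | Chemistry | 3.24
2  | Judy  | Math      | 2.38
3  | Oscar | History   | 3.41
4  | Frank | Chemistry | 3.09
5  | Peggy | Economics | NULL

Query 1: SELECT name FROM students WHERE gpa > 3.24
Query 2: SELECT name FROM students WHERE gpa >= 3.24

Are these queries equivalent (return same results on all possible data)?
No, not equivalent

Query 1 returns: [('Oscar',)]
Query 2 returns: [('Heidi',), ('Oscar',)]

Reason: > vs >= gives different results when gpa = 3.24 exists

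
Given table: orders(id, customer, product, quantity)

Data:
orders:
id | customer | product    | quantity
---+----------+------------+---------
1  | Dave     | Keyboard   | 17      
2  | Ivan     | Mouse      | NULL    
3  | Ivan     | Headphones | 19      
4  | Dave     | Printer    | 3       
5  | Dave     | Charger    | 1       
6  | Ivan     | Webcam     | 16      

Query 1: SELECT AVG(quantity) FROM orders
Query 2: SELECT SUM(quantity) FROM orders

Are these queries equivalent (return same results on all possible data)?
No, not equivalent

Query 1 returns: [(11.2,)]
Query 2 returns: [(56,)]

Reason: AVG vs SUM give different aggregate values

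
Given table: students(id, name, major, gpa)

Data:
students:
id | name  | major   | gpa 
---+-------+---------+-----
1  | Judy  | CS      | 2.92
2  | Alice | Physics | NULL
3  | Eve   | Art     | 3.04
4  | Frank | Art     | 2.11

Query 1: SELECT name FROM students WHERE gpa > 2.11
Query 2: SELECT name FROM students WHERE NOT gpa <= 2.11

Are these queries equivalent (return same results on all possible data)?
Yes, equivalent

Both queries return: [('Eve',), ('Judy',)]

Reason: Both filter gpa > 2.11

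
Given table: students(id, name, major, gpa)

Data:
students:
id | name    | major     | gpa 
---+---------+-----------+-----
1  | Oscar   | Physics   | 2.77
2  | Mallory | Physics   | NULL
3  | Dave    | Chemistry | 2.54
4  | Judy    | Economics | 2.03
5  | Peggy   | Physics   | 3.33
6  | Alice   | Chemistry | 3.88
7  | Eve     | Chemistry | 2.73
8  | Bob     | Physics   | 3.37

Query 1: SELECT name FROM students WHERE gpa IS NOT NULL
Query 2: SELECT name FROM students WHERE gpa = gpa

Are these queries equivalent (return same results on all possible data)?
Yes, equivalent

Both queries return: [('Alice',), ('Bob',), ('Dave',), ('Eve',), ('Judy',), ('Oscar',), ('Peggy',)]

Reason: IS NOT NULL vs self-equality (both exclude NULLs)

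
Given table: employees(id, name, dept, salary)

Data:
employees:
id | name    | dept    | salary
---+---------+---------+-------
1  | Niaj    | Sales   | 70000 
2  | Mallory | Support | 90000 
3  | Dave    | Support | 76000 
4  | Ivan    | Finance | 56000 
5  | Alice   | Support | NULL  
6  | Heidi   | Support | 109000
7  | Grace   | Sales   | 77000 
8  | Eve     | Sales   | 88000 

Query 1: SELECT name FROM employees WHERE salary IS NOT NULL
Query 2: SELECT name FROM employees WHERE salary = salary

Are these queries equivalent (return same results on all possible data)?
Yes, equivalent

Both queries return: [('Dave',), ('Eve',), ('Grace',), ('Heidi',), ('Ivan',), ('Mallory',), ('Niaj',)]

Reason: IS NOT NULL vs self-equality (both exclude NULLs)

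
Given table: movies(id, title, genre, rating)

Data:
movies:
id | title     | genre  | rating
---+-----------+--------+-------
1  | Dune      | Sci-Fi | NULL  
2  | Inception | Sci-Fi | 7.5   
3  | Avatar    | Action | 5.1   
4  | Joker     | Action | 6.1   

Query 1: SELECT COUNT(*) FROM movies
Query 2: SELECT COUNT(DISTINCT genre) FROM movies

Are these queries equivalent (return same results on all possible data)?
No, not equivalent

Query 1 returns: [(4,)]
Query 2 returns: [(2,)]

Reason: COUNT(*) counts rows, COUNT(DISTINCT genre) counts unique genres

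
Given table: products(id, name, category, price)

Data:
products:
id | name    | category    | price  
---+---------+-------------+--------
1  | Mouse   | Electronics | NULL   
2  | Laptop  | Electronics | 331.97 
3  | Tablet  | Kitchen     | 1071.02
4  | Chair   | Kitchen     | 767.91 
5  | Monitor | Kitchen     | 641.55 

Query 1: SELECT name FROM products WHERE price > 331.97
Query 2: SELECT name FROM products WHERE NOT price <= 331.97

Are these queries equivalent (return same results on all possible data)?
Yes, equivalent

Both queries return: [('Chair',), ('Monitor',), ('Tablet',)]

Reason: Both filter price > 331.97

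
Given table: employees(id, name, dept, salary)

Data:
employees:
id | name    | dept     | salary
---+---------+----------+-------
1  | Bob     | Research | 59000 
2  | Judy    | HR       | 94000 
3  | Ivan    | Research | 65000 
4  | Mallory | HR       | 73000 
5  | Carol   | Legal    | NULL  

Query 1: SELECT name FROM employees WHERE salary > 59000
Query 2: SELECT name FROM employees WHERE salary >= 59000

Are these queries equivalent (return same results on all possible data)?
No, not equivalent

Query 1 returns: [('Judy',), ('Ivan',), ('Mallory',)]
Query 2 returns: [('Bob',), ('Judy',), ('Ivan',), ('Mallory',)]

Reason: > vs >= gives different results when salary = 59000 exists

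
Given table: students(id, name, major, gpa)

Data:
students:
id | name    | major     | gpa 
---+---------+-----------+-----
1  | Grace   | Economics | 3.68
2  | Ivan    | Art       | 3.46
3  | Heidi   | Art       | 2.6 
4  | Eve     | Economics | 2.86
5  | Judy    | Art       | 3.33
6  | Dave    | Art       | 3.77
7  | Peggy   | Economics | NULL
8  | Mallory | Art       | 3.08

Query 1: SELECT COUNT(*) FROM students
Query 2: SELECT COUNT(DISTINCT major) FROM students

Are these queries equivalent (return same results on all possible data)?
No, not equivalent

Query 1 returns: [(8,)]
Query 2 returns: [(2,)]

Reason: COUNT(*) counts rows, COUNT(DISTINCT major) counts unique majors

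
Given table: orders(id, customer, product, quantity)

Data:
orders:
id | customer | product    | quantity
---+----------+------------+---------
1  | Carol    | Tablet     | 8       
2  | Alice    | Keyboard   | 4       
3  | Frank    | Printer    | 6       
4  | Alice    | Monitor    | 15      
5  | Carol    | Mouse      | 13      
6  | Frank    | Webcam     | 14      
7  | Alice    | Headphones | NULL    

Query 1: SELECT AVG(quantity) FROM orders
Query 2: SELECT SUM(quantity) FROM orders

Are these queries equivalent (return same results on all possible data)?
No, not equivalent

Query 1 returns: [(10.0,)]
Query 2 returns: [(60,)]

Reason: AVG vs SUM give different aggregate values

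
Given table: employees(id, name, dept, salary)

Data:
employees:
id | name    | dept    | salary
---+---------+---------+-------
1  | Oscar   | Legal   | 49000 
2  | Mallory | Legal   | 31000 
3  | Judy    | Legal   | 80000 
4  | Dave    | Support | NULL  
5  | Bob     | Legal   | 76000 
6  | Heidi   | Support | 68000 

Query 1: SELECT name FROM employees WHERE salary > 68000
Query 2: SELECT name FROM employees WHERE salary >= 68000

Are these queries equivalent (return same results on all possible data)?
No, not equivalent

Query 1 returns: [('Judy',), ('Bob',)]
Query 2 returns: [('Judy',), ('Bob',), ('Heidi',)]

Reason: > vs >= gives different results when salary = 68000 exists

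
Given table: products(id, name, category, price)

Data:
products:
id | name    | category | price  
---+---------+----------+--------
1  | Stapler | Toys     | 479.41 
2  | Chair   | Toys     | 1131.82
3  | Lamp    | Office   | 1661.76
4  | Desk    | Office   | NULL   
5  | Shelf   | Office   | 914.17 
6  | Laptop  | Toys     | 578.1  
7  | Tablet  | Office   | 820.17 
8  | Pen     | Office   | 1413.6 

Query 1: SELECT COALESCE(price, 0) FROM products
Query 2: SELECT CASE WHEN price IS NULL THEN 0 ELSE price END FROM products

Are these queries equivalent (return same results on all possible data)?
Yes, equivalent

Both queries return: [(0,), (479.41,), (578.1,), (820.17,), (914.17,), (1131.82,), (1413.6,), (1661.76,)]

Reason: COALESCE vs CASE for NULL handling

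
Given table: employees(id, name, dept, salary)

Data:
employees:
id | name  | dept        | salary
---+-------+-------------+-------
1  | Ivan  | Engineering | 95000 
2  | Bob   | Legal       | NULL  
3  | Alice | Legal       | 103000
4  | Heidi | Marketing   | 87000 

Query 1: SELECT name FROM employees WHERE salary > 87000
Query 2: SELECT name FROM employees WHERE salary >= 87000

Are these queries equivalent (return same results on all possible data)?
No, not equivalent

Query 1 returns: [('Ivan',), ('Alice',)]
Query 2 returns: [('Ivan',), ('Alice',), ('Heidi',)]

Reason: > vs >= gives different results when salary = 87000 exists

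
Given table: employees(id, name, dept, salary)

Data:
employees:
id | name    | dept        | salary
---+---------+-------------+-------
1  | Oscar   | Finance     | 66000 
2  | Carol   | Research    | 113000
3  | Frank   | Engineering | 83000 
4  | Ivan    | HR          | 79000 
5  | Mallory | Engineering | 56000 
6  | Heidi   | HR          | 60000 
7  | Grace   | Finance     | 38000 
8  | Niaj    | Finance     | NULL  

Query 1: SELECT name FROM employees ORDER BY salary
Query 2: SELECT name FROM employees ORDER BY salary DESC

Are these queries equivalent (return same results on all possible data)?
No, not equivalent

Query 1 returns: [('Niaj',), ('Grace',), ('Mallory',), ('Heidi',), ('Oscar',), ('Ivan',), ('Frank',), ('Carol',)]
Query 2 returns: [('Carol',), ('Frank',), ('Ivan',), ('Oscar',), ('Heidi',), ('Mallory',), ('Grace',), ('Niaj',)]

Reason: ASC vs DESC gives opposite ordering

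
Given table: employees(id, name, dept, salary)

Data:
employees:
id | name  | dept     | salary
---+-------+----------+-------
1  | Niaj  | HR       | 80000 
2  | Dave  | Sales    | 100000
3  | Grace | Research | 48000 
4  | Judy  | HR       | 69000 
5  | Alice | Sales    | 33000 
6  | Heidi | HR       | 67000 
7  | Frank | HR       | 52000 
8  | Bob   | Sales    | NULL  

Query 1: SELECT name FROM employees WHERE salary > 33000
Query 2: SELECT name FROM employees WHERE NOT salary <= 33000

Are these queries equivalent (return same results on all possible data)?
Yes, equivalent

Both queries return: [('Dave',), ('Frank',), ('Grace',), ('Heidi',), ('Judy',), ('Niaj',)]

Reason: Both filter salary > 33000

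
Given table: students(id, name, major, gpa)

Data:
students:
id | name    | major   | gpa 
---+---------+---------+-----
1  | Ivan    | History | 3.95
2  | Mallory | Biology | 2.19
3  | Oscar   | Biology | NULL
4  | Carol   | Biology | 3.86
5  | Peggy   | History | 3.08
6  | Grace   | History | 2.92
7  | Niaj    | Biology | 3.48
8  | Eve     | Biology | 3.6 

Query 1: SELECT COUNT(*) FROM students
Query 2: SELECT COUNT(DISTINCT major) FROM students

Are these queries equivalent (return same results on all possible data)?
No, not equivalent

Query 1 returns: [(8,)]
Query 2 returns: [(2,)]

Reason: COUNT(*) counts rows, COUNT(DISTINCT major) counts unique majors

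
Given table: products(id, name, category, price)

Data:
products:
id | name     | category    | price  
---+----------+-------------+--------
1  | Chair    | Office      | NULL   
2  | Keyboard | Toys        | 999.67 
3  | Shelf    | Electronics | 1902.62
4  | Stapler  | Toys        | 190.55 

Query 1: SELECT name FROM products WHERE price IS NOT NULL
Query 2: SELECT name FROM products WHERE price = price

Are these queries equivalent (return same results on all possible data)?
Yes, equivalent

Both queries return: [('Keyboard',), ('Shelf',), ('Stapler',)]

Reason: IS NOT NULL vs self-equality (both exclude NULLs)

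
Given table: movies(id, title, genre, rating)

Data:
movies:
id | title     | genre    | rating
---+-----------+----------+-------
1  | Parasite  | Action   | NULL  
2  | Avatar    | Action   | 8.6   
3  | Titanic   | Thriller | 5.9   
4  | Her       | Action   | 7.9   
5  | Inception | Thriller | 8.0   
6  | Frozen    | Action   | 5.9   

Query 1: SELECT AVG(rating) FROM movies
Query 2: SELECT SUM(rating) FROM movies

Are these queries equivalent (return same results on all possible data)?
No, not equivalent

Query 1 returns: [(7.26,)]
Query 2 returns: [(36.3,)]

Reason: AVG vs SUM give different aggregate values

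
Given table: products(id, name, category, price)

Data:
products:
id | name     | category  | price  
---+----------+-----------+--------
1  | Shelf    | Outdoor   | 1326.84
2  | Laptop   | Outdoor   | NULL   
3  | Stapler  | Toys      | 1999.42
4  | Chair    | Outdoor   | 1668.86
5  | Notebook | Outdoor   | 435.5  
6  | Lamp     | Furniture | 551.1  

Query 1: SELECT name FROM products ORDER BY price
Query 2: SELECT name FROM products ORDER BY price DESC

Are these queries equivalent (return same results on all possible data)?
No, not equivalent

Query 1 returns: [('Laptop',), ('Notebook',), ('Lamp',), ('Shelf',), ('Chair',), ('Stapler',)]
Query 2 returns: [('Stapler',), ('Chair',), ('Shelf',), ('Lamp',), ('Notebook',), ('Laptop',)]

Reason: ASC vs DESC gives opposite ordering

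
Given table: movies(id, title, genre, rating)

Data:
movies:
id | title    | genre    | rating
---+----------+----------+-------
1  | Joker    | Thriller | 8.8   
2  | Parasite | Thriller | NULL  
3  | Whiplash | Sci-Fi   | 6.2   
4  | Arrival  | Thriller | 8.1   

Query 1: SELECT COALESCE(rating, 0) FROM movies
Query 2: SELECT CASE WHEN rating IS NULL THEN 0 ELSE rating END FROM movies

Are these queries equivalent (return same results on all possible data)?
Yes, equivalent

Both queries return: [(0,), (6.2,), (8.1,), (8.8,)]

Reason: COALESCE vs CASE for NULL handling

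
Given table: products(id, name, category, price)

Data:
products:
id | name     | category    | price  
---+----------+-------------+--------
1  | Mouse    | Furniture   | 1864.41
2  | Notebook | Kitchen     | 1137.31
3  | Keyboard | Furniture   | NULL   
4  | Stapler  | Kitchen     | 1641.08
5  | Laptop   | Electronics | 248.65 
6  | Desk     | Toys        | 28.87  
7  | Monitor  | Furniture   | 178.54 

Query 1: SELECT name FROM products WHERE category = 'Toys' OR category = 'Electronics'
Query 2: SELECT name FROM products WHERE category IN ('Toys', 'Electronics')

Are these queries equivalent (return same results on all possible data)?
Yes, equivalent

Both queries return: [('Desk',), ('Laptop',)]

Reason: OR vs IN are equivalent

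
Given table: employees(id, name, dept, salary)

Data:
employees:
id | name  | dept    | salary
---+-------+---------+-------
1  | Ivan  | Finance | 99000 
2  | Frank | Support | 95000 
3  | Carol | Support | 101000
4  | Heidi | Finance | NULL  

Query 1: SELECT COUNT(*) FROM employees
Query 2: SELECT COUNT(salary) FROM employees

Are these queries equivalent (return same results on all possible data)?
No, not equivalent

Query 1 returns: [(4,)]
Query 2 returns: [(3,)]

Reason: COUNT(*) includes NULLs, COUNT(column) excludes them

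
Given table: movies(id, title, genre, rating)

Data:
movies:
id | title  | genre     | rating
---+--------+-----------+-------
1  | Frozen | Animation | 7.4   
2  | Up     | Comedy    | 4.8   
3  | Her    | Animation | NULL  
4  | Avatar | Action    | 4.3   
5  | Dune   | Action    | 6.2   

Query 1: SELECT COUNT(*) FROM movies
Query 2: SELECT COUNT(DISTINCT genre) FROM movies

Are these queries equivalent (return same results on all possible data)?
No, not equivalent

Query 1 returns: [(5,)]
Query 2 returns: [(3,)]

Reason: COUNT(*) counts rows, COUNT(DISTINCT genre) counts unique genres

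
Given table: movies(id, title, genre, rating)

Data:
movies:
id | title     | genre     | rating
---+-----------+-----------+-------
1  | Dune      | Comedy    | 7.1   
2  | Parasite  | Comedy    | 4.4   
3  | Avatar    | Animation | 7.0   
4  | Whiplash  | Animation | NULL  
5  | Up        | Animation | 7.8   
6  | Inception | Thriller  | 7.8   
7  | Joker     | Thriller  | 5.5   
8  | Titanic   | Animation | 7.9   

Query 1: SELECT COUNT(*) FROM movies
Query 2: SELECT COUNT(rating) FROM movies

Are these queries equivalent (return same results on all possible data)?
No, not equivalent

Query 1 returns: [(8,)]
Query 2 returns: [(7,)]

Reason: COUNT(*) includes NULLs, COUNT(column) excludes them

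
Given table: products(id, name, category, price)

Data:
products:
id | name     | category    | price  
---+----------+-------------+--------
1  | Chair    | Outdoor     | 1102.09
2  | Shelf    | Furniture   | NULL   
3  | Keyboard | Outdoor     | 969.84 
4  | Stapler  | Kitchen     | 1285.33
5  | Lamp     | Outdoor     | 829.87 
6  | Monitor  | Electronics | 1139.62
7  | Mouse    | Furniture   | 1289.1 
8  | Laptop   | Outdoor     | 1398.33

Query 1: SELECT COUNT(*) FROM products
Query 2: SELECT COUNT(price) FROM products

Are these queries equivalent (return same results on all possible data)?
No, not equivalent

Query 1 returns: [(8,)]
Query 2 returns: [(7,)]

Reason: COUNT(*) includes NULLs, COUNT(column) excludes them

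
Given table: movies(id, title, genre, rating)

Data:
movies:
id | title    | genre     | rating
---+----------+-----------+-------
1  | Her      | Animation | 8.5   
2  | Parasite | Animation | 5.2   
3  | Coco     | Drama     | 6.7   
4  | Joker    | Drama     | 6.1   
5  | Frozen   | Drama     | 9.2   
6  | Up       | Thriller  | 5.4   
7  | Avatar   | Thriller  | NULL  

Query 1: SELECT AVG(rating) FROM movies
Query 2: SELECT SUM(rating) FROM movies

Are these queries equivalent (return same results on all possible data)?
No, not equivalent

Query 1 returns: [(6.8500000000000005,)]
Query 2 returns: [(41.1,)]

Reason: AVG vs SUM give different aggregate values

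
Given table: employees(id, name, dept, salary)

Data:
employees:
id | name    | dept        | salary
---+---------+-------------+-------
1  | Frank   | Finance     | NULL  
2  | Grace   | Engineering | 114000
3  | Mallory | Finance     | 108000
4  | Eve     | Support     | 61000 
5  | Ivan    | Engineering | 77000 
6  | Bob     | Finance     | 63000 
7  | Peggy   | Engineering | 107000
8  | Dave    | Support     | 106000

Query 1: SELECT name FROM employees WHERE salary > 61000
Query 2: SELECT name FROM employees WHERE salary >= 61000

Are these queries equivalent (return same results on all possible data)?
No, not equivalent

Query 1 returns: [('Grace',), ('Mallory',), ('Ivan',), ('Bob',), ('Peggy',), ('Dave',)]
Query 2 returns: [('Grace',), ('Mallory',), ('Eve',), ('Ivan',), ('Bob',), ('Peggy',), ('Dave',)]

Reason: > vs >= gives different results when salary = 61000 exists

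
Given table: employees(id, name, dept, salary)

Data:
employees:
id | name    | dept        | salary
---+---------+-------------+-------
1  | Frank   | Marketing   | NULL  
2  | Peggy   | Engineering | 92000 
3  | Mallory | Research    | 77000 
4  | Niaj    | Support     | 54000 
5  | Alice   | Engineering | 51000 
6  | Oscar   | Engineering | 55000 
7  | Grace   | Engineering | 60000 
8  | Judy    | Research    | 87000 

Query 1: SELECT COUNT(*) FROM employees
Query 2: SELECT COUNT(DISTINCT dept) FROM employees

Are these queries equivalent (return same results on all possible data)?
No, not equivalent

Query 1 returns: [(8,)]
Query 2 returns: [(4,)]

Reason: COUNT(*) counts rows, COUNT(DISTINCT dept) counts unique depts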